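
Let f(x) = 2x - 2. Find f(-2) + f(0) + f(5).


0


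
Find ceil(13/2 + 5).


13/2 = 6.5
6.5 + 5 = 11.5
ceil(11.5) = 12

12


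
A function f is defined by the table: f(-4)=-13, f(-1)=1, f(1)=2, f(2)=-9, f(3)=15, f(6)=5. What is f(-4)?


Reading from the table at x = -4

-13


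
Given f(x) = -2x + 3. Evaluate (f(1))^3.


1


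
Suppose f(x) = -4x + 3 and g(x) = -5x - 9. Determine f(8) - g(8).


f(8) = -29
g(8) = -49
Difference = 20

20


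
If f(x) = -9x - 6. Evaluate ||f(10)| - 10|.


f(10) = -96
|-96| = 96
|96 - 10| = 86

86


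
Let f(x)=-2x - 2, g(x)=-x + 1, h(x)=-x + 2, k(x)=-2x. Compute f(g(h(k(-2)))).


-8


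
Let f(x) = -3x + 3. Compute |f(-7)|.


f(-7) = 24
|24| = 24

24


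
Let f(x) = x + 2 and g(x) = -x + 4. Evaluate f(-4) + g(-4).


6


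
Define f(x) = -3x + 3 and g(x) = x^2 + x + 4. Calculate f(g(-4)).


g(-4) = 16
f(16) = -45

-45


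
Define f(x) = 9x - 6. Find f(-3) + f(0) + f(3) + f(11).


f(-3) = -33
f(0) = -6
f(3) = 21
f(11) = 93
Sum = 75

75


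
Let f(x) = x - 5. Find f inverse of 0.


Solve x - 5 = 0
x = (0 + 5) / 1 = 5

5


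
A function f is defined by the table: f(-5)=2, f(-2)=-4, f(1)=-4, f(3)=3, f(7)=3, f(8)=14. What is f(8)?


Reading from the table at x = 8

14


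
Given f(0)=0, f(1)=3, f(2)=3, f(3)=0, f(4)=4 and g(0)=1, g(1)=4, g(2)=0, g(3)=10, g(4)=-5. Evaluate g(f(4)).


f(4) = 4
g(4) = -5

-5


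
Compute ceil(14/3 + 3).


8


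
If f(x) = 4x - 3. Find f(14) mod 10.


3


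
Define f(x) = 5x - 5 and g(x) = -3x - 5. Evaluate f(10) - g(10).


f(10) = 45
g(10) = -35
Difference = 80

80


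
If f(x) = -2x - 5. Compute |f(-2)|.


f(-2) = -1
|-1| = 1

1


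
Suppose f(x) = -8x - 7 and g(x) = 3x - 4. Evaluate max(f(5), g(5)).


11


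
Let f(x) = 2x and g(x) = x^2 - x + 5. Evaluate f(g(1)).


10


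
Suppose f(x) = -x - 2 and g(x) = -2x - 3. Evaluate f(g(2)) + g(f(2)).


f(g(2)) = 5
g(f(2)) = 5
Sum = 10

10


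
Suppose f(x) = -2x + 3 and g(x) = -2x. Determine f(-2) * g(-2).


f(-2) = 7
g(-2) = 4
Product = 28

28


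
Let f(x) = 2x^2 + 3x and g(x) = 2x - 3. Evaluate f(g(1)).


g(1) = -1
f(-1) = 2*(-1)^2 + 3*(-1) = -1

-1


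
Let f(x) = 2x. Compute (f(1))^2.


4


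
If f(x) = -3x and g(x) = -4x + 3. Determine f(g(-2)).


g(-2) = 11
f(11) = -33

-33


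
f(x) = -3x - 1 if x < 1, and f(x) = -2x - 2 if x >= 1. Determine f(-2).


-2 satisfies x < 1
f(-2) = 5

5


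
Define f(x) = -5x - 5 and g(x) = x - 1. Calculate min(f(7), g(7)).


f(7) = -40
g(7) = 6
min = -40

-40


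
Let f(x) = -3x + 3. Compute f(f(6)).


f(6) = -15
f(-15) = 48

48


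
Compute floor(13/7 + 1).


13/7 = 1.8571
1.8571 + 1 = 2.8571
floor(2.8571) = 2

2


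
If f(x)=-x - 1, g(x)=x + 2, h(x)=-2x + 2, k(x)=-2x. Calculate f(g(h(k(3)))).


-17


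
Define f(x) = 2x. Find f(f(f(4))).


f(4) = 8
f(8) = 16
f(16) = 32

32


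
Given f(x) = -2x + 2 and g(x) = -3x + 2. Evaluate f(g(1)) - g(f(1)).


2


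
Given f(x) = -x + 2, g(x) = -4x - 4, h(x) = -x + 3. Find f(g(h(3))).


h(3) = 0
g(0) = -4
f(-4) = 6

6


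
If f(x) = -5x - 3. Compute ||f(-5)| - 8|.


14


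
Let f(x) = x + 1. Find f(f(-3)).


f(-3) = -2
f(-2) = -1

-1


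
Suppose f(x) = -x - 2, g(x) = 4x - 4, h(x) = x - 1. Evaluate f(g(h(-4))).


h(-4) = -5
g(-5) = -24
f(-24) = 22

22


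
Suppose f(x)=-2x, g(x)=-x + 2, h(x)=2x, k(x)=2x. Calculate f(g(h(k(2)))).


k(2) = 4
h(4) = 8
g(8) = -6
f(-6) = 12

12


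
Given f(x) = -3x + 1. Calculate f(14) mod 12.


f(14) = -41
-41 mod 12 = 7

7


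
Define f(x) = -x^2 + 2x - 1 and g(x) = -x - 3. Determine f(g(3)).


-49


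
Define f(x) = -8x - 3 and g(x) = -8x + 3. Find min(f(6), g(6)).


f(6) = -51
g(6) = -45
min = -51

-51


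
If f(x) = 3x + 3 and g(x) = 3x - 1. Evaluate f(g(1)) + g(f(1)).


f(g(1)) = 9
g(f(1)) = 17
Sum = 26

26


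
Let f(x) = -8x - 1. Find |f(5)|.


f(5) = -41
|-41| = 41

41


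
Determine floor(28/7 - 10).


28/7 = 4
4 - 10 = -6
floor(-6) = -6

-6


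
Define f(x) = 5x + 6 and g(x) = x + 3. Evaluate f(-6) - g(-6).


f(-6) = -24
g(-6) = -3
Difference = -21

-21


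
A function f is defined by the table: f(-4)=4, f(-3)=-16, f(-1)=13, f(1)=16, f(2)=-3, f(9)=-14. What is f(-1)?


Reading from the table at x = -1

13


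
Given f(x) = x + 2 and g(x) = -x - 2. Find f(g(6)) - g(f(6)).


f(g(6)) = -6
g(f(6)) = -10
Difference = 4

4


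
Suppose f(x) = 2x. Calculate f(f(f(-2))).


f(-2) = -4
f(-4) = -8
f(-8) = -16

-16


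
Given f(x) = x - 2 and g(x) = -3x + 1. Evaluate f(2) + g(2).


f(2) = 0
g(2) = -5
Sum = -5

-5


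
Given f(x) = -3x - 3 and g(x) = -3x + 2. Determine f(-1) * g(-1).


f(-1) = 0
g(-1) = 5
Product = 0

0


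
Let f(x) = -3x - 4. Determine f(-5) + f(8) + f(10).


f(-5) = 11
f(8) = -28
f(10) = -34
Sum = -51

-51


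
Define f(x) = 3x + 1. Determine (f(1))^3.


f(1) = 4
(4)^3 = 64

64


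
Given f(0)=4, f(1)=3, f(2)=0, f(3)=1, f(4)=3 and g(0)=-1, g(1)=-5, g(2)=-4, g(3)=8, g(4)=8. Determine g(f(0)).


f(0) = 4
g(4) = 8

8


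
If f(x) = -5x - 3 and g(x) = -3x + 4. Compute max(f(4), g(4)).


f(4) = -23
g(4) = -8
max = -8

-8


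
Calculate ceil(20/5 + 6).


20/5 = 4
4 + 6 = 10
ceil(10) = 10

10


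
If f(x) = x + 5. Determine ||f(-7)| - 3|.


1


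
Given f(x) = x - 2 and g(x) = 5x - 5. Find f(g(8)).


g(8) = 35
f(35) = 33

33


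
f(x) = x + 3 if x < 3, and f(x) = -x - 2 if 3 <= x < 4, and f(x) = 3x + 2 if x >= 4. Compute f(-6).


-6 satisfies x < 3
f(-6) = -3

-3


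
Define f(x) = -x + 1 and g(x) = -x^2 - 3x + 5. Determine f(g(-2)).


-6


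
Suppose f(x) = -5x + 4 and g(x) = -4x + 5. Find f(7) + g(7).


f(7) = -31
g(7) = -23
Sum = -54

-54


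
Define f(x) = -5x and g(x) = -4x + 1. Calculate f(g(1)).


g(1) = -3
f(-3) = 15

15


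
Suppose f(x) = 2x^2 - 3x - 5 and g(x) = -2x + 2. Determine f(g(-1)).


15


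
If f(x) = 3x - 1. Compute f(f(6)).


50


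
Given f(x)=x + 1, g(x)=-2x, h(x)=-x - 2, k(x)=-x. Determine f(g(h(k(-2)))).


k(-2) = 2
h(2) = -4
g(-4) = 8
f(8) = 9

9


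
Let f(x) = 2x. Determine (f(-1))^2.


4


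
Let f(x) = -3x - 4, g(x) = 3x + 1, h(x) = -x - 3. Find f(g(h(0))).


h(0) = -3
g(-3) = -8
f(-8) = 20

20


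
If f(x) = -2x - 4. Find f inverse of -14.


5


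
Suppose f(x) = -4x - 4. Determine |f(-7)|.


24


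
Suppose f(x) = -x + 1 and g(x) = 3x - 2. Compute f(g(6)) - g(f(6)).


f(g(6)) = -15
g(f(6)) = -17
Difference = 2

2


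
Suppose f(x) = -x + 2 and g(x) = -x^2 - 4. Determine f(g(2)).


10


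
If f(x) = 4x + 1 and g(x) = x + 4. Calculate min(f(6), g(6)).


f(6) = 25
g(6) = 10
min = 10

10


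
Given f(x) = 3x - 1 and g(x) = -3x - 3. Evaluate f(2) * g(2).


-45


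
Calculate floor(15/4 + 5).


15/4 = 3.75
3.75 + 5 = 8.75
floor(8.75) = 8

8


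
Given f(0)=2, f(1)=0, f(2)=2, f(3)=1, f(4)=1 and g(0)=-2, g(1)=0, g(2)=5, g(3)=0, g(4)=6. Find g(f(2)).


f(2) = 2
g(2) = 5

5


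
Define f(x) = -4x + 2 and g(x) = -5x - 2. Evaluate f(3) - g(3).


f(3) = -10
g(3) = -17
Difference = 7

7


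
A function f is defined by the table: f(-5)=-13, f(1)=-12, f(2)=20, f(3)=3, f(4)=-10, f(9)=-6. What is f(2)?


Reading from the table at x = 2

20


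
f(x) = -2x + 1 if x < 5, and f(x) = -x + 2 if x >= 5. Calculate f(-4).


-4 satisfies x < 5
f(-4) = 9

9


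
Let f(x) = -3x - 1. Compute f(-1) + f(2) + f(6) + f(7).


-46


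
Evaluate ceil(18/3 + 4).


18/3 = 6
6 + 4 = 10
ceil(10) = 10

10


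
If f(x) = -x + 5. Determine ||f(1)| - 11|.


f(1) = 4
|4| = 4
|4 - 11| = 7

7


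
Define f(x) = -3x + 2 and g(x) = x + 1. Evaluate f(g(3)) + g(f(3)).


f(g(3)) = -10
g(f(3)) = -6
Sum = -16

-16


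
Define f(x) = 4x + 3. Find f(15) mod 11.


f(15) = 63
63 mod 11 = 8

8


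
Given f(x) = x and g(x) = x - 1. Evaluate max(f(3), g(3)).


f(3) = 3
g(3) = 2
max = 3

3


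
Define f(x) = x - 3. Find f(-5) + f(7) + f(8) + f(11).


9


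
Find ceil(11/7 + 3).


5


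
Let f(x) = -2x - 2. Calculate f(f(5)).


f(5) = -12
f(-12) = 22

22


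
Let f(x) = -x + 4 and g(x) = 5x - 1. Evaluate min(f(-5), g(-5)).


f(-5) = 9
g(-5) = -26
min = -26

-26


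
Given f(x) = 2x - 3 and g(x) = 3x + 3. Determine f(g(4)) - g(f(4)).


f(g(4)) = 27
g(f(4)) = 18
Difference = 9

9


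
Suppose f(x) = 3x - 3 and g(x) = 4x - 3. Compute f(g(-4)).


g(-4) = -19
f(-19) = -60

-60


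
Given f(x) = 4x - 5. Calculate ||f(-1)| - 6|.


f(-1) = -9
|-9| = 9
|9 - 6| = 3

3


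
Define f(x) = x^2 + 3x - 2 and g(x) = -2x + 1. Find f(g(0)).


2


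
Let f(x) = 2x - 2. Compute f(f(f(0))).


f(0) = -2
f(-2) = -6
f(-6) = -14

-14


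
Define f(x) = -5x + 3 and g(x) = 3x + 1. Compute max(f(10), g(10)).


f(10) = -47
g(10) = 31
max = 31

31


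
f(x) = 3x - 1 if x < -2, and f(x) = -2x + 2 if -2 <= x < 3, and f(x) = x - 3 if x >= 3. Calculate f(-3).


-3 satisfies x < -2
f(-3) = -10

-10


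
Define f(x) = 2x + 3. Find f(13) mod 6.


5


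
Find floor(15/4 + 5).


8


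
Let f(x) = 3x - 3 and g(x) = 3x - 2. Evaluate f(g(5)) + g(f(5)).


70


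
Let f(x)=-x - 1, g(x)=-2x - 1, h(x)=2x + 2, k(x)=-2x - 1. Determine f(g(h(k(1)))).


k(1) = -3
h(-3) = -4
g(-4) = 7
f(7) = -8

-8


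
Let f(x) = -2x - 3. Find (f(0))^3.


-27


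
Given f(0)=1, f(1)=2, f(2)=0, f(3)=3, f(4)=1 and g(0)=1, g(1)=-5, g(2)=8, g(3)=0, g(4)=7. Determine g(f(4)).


f(4) = 1
g(1) = -5

-5


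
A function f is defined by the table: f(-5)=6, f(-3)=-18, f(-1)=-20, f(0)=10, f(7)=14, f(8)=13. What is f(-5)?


Reading from the table at x = -5

6


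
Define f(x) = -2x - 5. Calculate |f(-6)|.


f(-6) = 7
|7| = 7

7


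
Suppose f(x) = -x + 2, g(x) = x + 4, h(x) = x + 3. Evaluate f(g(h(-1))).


-4


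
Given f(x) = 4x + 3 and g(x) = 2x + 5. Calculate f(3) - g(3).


f(3) = 15
g(3) = 11
Difference = 4

4


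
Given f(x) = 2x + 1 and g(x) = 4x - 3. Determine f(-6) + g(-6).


f(-6) = -11
g(-6) = -27
Sum = -38

-38


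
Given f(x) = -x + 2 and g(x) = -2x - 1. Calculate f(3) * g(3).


f(3) = -1
g(3) = -7
Product = 7

7


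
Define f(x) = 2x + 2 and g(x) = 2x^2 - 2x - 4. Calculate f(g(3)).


g(3) = 8
f(8) = 18

18


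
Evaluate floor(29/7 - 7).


29/7 = 4.1429
4.1429 - 7 = -2.8571
floor(-2.8571) = -3

-3


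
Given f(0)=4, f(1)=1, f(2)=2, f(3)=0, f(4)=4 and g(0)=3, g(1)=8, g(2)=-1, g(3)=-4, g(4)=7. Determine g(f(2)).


f(2) = 2
g(2) = -1

-1


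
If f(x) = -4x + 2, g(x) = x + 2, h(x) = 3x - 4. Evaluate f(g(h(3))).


h(3) = 5
g(5) = 7
f(7) = -26

-26


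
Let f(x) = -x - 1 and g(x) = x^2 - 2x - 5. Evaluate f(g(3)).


g(3) = -2
f(-2) = 1

1


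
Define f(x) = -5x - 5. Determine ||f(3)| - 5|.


f(3) = -20
|-20| = 20
|20 - 5| = 15

15


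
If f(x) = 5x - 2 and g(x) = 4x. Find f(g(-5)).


-102


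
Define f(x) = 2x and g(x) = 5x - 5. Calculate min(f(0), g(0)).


f(0) = 0
g(0) = -5
min = -5

-5


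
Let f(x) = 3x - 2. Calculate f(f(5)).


f(5) = 13
f(13) = 37

37


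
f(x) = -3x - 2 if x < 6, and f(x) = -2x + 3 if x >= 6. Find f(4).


4 satisfies x < 6
f(4) = -14

-14


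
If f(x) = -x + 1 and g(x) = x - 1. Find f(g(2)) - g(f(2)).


f(g(2)) = 0
g(f(2)) = -2
Difference = 2

2


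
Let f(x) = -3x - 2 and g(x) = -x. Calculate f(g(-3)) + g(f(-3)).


f(g(-3)) = -11
g(f(-3)) = -7
Sum = -18

-18


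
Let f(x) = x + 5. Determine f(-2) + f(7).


f(-2) = 3
f(7) = 12
Sum = 15

15


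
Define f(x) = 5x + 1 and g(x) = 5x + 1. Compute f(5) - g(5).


f(5) = 26
g(5) = 26
Difference = 0

0


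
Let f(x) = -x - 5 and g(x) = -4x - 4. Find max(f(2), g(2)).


f(2) = -7
g(2) = -12
max = -7

-7


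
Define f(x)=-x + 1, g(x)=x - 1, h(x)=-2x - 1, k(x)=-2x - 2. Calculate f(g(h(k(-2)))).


k(-2) = 2
h(2) = -5
g(-5) = -6
f(-6) = 7

7


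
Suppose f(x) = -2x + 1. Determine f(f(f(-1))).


f(-1) = 3
f(3) = -5
f(-5) = 11

11


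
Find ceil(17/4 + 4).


17/4 = 4.25
4.25 + 4 = 8.25
ceil(8.25) = 9

9


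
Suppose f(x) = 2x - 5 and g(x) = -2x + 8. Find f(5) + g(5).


f(5) = 5
g(5) = -2
Sum = 3

3


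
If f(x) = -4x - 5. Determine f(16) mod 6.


f(16) = -69
-69 mod 6 = 3

3


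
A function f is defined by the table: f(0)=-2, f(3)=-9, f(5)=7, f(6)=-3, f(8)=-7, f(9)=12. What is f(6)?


-3


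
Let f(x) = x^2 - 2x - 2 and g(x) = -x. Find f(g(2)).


g(2) = -2
f(-2) = 1*(-2)^2 - 2*(-2) - 2 = 6

6


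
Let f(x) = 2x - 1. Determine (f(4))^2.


49


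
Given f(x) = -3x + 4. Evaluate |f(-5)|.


f(-5) = 19
|19| = 19

19


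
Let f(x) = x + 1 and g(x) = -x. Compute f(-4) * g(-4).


f(-4) = -3
g(-4) = 4
Product = -12

-12


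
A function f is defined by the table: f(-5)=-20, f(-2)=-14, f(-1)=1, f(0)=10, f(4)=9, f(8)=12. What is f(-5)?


Reading from the table at x = -5

-20


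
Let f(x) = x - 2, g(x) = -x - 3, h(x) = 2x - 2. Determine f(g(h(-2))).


1


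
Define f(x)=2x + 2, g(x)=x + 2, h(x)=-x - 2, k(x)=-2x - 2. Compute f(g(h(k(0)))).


k(0) = -2
h(-2) = 0
g(0) = 2
f(2) = 6

6


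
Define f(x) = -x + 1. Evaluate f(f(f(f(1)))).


f(1) = 0
f(0) = 1
f(1) = 0
f(0) = 1

1


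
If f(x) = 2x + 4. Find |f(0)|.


4


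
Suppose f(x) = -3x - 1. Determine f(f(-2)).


f(-2) = 5
f(5) = -16

-16


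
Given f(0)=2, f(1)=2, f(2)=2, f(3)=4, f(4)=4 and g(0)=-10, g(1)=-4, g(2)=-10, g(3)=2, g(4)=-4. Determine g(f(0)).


-10


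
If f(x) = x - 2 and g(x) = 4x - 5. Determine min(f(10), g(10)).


f(10) = 8
g(10) = 35
min = 8

8


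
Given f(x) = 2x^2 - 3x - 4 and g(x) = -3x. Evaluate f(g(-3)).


g(-3) = 9
f(9) = 2*(9)^2 - 3*(9) - 4 = 131

131


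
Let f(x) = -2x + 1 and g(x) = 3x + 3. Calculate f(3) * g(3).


f(3) = -5
g(3) = 12
Product = -60

-60


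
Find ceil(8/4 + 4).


8/4 = 2
2 + 4 = 6
ceil(6) = 6

6


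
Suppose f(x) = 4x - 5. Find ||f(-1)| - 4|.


f(-1) = -9
|-9| = 9
|9 - 4| = 5

5


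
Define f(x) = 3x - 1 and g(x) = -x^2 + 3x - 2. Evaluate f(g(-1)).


g(-1) = -6
f(-6) = -19

-19


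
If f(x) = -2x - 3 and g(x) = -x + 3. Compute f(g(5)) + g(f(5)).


f(g(5)) = 1
g(f(5)) = 16
Sum = 17

17


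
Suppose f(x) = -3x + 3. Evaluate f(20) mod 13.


8


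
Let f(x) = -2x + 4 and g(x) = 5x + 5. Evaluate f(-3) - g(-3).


f(-3) = 10
g(-3) = -10
Difference = 20

20


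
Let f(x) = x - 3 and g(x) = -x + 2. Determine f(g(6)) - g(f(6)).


f(g(6)) = -7
g(f(6)) = -1
Difference = -6

-6


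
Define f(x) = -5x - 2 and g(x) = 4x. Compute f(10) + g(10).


f(10) = -52
g(10) = 40
Sum = -12

-12


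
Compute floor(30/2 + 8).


30/2 = 15
15 + 8 = 23
floor(23) = 23

23


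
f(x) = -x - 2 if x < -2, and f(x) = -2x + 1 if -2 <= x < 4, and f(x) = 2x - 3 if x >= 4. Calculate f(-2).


-2 satisfies -2 <= x < 4
f(-2) = 5

5


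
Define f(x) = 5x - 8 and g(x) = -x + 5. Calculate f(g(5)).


g(5) = 0
f(0) = -8

-8


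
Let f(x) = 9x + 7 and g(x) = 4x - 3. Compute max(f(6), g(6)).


f(6) = 61
g(6) = 21
max = 61

61


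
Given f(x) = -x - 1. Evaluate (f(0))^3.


f(0) = -1
(-1)^3 = -1

-1


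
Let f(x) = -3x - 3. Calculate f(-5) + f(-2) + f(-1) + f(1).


9


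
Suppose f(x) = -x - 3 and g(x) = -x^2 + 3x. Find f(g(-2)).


g(-2) = -10
f(-10) = 7

7


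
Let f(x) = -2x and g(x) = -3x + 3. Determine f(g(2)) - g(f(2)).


-9


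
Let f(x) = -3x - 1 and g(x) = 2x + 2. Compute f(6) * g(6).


f(6) = -19
g(6) = 14
Product = -266

-266


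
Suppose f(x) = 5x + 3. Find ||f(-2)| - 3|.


4


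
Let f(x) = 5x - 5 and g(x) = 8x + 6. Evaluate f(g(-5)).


g(-5) = -34
f(-34) = -175

-175


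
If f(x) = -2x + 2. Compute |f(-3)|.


8


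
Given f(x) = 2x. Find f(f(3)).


f(3) = 6
f(6) = 12

12


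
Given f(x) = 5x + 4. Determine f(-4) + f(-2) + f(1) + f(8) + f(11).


f(-4) = -16
f(-2) = -6
f(1) = 9
f(8) = 44
f(11) = 59
Sum = 90

90


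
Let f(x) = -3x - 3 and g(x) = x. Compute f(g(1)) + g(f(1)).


f(g(1)) = -6
g(f(1)) = -6
Sum = -12

-12


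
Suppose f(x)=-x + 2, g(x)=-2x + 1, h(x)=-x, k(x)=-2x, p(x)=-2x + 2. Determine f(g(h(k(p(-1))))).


p(-1) = 4
k(4) = -8
h(-8) = 8
g(8) = -15
f(-15) = 17

17


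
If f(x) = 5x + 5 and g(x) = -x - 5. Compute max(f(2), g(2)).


f(2) = 15
g(2) = -7
max = 15

15


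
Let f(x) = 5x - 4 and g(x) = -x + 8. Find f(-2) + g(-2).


f(-2) = -14
g(-2) = 10
Sum = -4

-4


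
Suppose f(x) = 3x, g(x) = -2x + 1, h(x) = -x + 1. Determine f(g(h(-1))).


h(-1) = 2
g(2) = -3
f(-3) = -9

-9


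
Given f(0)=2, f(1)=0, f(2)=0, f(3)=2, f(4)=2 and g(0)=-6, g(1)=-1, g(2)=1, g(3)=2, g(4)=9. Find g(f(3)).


f(3) = 2
g(2) = 1

1


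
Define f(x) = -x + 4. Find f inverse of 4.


Solve -x + 4 = 4
x = (4 - 4) / (-1) = 0

0


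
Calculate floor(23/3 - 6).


1


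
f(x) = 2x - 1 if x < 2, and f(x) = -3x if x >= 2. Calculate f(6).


6 satisfies x >= 2
f(6) = -18

-18


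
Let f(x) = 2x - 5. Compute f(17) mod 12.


f(17) = 29
29 mod 12 = 5

5


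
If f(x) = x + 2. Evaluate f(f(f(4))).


f(4) = 6
f(6) = 8
f(8) = 10

10


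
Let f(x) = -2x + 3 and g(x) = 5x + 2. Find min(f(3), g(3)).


f(3) = -3
g(3) = 17
min = -3

-3


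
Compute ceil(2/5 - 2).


2/5 = 0.4
0.4 - 2 = -1.6
ceil(-1.6) = -1

-1


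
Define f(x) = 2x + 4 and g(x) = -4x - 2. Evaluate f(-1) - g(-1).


f(-1) = 2
g(-1) = 2
Difference = 0

0


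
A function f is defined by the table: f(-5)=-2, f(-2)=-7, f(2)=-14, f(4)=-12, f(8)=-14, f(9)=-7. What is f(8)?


Reading from the table at x = 8

-14


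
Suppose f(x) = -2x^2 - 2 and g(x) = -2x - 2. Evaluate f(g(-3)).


-34


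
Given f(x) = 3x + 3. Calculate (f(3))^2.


f(3) = 12
(12)^2 = 144

144


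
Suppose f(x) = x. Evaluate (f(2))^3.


f(2) = 2
(2)^3 = 8

8


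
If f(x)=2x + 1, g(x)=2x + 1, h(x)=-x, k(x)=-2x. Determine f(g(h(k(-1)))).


k(-1) = 2
h(2) = -2
g(-2) = -3
f(-3) = -5

-5


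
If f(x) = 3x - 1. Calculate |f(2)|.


f(2) = 5
|5| = 5

5


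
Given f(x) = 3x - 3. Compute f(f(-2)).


f(-2) = -9
f(-9) = -30

-30


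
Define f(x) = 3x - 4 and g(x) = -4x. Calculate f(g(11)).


g(11) = -44
f(-44) = -136

-136


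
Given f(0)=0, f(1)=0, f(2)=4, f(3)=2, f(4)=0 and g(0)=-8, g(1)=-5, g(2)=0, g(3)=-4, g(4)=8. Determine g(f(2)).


8


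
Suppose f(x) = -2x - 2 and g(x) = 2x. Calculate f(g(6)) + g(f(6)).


f(g(6)) = -26
g(f(6)) = -28
Sum = -54

-54


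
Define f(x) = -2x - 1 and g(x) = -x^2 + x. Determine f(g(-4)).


g(-4) = -20
f(-20) = 39

39


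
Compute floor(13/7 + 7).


13/7 = 1.8571
1.8571 + 7 = 8.8571
floor(8.8571) = 8

8


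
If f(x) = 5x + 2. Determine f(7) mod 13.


f(7) = 37
37 mod 13 = 11

11


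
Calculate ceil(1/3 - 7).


1/3 = 0.3333
0.3333 - 7 = -6.6667
ceil(-6.6667) = -6

-6


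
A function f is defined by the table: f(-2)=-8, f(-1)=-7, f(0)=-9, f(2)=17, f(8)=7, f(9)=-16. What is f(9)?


Reading from the table at x = 9

-16


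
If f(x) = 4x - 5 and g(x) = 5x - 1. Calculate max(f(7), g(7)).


f(7) = 23
g(7) = 34
max = 34

34


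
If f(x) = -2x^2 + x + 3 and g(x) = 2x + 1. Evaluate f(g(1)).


g(1) = 3
f(3) = (-2)*(3)^2 + 1*(3) + 3 = -12

-12


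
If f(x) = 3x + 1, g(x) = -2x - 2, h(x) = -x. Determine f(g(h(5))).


h(5) = -5
g(-5) = 8
f(8) = 25

25


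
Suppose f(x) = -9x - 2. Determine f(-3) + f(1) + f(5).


-33


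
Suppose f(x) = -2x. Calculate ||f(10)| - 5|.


15


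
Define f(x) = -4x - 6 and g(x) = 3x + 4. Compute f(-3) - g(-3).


f(-3) = 6
g(-3) = -5
Difference = 11

11


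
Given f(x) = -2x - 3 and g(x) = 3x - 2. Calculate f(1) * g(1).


f(1) = -5
g(1) = 1
Product = -5

-5


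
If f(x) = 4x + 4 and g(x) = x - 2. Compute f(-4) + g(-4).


f(-4) = -12
g(-4) = -6
Sum = -18

-18


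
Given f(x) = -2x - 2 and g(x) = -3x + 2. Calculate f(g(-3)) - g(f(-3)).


f(g(-3)) = -24
g(f(-3)) = -10
Difference = -14

-14


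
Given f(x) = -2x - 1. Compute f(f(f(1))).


f(1) = -3
f(-3) = 5
f(5) = -11

-11


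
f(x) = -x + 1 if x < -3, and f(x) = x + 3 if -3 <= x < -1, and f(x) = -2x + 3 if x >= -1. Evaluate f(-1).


-1 satisfies x >= -1
f(-1) = 5

5


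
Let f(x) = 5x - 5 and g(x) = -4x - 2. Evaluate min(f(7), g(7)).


-30


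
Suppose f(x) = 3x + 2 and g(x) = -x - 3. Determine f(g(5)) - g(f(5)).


f(g(5)) = -22
g(f(5)) = -20
Difference = -2

-2


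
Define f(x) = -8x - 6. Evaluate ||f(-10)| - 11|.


f(-10) = 74
|74| = 74
|74 - 11| = 63

63


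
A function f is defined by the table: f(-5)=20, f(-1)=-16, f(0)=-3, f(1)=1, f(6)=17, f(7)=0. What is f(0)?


Reading from the table at x = 0

-3


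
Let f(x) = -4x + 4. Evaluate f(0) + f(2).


0


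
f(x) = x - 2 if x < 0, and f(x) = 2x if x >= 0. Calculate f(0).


0 satisfies x >= 0
f(0) = 0

0


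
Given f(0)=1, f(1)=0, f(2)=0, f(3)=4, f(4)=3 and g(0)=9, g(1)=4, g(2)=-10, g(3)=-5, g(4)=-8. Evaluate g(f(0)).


f(0) = 1
g(1) = 4

4


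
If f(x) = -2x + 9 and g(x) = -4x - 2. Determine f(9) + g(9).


f(9) = -9
g(9) = -38
Sum = -47

-47


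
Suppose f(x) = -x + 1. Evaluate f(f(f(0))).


1


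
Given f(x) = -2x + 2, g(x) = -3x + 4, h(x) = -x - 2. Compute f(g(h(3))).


h(3) = -5
g(-5) = 19
f(19) = -36

-36


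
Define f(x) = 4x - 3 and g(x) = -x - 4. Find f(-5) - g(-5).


f(-5) = -23
g(-5) = 1
Difference = -24

-24


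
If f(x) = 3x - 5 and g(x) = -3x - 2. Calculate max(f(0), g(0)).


f(0) = -5
g(0) = -2
max = -2

-2


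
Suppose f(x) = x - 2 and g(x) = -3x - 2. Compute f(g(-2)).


2


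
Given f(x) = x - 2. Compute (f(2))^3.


f(2) = 0
(0)^3 = 0

0


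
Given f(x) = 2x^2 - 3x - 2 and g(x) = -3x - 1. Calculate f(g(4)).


g(4) = -13
f(-13) = 2*(-13)^2 - 3*(-13) - 2 = 375

375


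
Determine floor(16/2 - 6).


16/2 = 8
8 - 6 = 2
floor(2) = 2

2


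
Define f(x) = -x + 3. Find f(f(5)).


f(5) = -2
f(-2) = 5

5


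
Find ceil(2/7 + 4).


2/7 = 0.2857
0.2857 + 4 = 4.2857
ceil(4.2857) = 5

5


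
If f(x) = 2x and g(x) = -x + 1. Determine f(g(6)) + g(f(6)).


f(g(6)) = -10
g(f(6)) = -11
Sum = -21

-21


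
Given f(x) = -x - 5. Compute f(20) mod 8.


f(20) = -25
-25 mod 8 = 7

7


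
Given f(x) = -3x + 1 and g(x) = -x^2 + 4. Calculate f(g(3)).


16


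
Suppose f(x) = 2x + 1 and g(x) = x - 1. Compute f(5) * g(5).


f(5) = 11
g(5) = 4
Product = 44

44


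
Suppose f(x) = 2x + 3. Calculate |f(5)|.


f(5) = 13
|13| = 13

13


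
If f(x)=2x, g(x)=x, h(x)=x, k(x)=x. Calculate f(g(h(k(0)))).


0


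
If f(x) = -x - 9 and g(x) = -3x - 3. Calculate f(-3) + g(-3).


f(-3) = -6
g(-3) = 6
Sum = 0

0


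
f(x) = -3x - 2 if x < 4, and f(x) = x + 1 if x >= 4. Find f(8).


8 satisfies x >= 4
f(8) = 9

9


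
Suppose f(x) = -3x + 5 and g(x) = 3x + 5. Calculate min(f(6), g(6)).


f(6) = -13
g(6) = 23
min = -13

-13


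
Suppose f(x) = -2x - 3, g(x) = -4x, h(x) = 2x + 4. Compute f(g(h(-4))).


h(-4) = -4
g(-4) = 16
f(16) = -35

-35


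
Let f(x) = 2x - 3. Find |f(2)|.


f(2) = 1
|1| = 1

1


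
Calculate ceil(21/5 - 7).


-2


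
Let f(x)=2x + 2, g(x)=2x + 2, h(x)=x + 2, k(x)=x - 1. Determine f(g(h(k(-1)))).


k(-1) = -2
h(-2) = 0
g(0) = 2
f(2) = 6

6


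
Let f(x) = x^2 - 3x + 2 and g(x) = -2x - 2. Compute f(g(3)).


g(3) = -8
f(-8) = 1*(-8)^2 - 3*(-8) + 2 = 90

90


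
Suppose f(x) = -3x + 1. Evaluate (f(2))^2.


f(2) = -5
(-5)^2 = 25

25


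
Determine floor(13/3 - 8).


13/3 = 4.3333
4.3333 - 8 = -3.6667
floor(-3.6667) = -4

-4


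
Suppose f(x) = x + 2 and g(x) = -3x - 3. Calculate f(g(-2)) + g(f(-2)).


2


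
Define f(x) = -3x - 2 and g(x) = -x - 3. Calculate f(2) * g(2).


f(2) = -8
g(2) = -5
Product = 40

40


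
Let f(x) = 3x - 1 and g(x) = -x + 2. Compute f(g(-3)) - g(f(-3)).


2


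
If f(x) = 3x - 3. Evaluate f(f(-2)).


-30


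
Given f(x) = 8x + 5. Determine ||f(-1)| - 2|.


f(-1) = -3
|-3| = 3
|3 - 2| = 1

1


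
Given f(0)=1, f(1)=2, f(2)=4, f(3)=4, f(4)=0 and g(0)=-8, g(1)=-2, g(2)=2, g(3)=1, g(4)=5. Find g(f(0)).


f(0) = 1
g(1) = -2

-2


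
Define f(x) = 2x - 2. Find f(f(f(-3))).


-38


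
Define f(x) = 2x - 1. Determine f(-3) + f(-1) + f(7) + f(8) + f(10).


f(-3) = -7
f(-1) = -3
f(7) = 13
f(8) = 15
f(10) = 19
Sum = 37

37


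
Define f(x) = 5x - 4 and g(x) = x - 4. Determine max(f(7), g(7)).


f(7) = 31
g(7) = 3
max = 31

31


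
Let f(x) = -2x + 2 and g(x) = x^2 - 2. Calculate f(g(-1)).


g(-1) = -1
f(-1) = 4

4


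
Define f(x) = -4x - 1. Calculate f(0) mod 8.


f(0) = -1
-1 mod 8 = 7

7


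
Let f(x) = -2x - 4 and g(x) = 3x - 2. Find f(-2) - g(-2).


f(-2) = 0
g(-2) = -8
Difference = 8

8


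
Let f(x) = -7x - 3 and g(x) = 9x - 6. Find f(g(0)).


g(0) = -6
f(-6) = 39

39


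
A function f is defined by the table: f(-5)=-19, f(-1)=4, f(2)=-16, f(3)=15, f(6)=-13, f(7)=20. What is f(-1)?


Reading from the table at x = -1

4


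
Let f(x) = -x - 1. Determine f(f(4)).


f(4) = -5
f(-5) = 4

4


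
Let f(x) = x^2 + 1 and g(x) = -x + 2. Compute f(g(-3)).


26


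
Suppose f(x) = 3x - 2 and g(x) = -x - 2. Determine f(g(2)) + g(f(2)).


f(g(2)) = -14
g(f(2)) = -6
Sum = -20

-20


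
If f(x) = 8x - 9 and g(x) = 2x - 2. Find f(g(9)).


g(9) = 16
f(16) = 119

119


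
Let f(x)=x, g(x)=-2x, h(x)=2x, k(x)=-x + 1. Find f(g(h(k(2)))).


4


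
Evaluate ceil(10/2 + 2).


10/2 = 5
5 + 2 = 7
ceil(7) = 7

7


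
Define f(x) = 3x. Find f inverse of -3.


-1


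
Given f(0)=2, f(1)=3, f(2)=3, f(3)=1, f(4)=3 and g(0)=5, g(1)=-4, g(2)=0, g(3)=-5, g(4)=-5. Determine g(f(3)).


f(3) = 1
g(1) = -4

-4


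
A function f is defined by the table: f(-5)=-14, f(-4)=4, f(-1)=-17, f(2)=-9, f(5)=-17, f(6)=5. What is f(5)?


-17


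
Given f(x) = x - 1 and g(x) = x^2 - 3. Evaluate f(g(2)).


g(2) = 1
f(1) = 0

0


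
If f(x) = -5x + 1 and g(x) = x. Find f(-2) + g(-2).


f(-2) = 11
g(-2) = -2
Sum = 9

9


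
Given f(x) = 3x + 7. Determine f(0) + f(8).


f(0) = 7
f(8) = 31
Sum = 38

38


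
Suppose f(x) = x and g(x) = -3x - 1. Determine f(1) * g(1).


f(1) = 1
g(1) = -4
Product = -4

-4


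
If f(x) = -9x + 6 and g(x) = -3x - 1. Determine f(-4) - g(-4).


f(-4) = 42
g(-4) = 11
Difference = 31

31


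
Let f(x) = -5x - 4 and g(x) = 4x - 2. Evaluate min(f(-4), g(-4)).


-18


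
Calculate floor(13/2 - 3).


13/2 = 6.5
6.5 - 3 = 3.5
floor(3.5) = 3

3


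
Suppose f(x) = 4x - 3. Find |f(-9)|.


39


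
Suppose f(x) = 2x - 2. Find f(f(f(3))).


f(3) = 4
f(4) = 6
f(6) = 10

10


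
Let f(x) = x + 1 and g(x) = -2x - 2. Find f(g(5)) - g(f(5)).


f(g(5)) = -11
g(f(5)) = -14
Difference = 3

3


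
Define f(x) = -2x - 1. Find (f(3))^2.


49


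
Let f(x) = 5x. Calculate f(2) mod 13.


f(2) = 10
10 mod 13 = 10

10


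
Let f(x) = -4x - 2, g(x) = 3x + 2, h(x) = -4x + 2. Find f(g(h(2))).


h(2) = -6
g(-6) = -16
f(-16) = 62

62


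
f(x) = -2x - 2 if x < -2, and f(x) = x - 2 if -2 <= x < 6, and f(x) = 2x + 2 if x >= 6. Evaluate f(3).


3 satisfies -2 <= x < 6
f(3) = 1

1


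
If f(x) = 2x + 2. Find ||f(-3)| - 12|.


f(-3) = -4
|-4| = 4
|4 - 12| = 8

8


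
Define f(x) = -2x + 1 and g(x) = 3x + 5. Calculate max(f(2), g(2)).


11


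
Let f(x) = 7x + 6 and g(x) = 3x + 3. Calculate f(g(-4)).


g(-4) = -9
f(-9) = -57

-57


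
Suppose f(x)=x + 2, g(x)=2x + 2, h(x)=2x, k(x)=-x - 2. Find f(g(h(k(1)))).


k(1) = -3
h(-3) = -6
g(-6) = -10
f(-10) = -8

-8


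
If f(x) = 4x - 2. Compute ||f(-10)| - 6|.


f(-10) = -42
|-42| = 42
|42 - 6| = 36

36


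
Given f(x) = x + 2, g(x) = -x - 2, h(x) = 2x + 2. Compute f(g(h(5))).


h(5) = 12
g(12) = -14
f(-14) = -12

-12


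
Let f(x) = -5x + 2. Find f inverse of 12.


-2


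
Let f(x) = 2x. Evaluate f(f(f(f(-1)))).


f(-1) = -2
f(-2) = -4
f(-4) = -8
f(-8) = -16

-16


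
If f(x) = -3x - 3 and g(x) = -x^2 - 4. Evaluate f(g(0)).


g(0) = -4
f(-4) = 9

9


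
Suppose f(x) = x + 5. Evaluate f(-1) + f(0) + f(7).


f(-1) = 4
f(0) = 5
f(7) = 12
Sum = 21

21


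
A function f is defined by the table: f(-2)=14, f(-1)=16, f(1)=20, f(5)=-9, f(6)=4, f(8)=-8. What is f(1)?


20


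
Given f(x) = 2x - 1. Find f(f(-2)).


f(-2) = -5
f(-5) = -11

-11


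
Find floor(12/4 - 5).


12/4 = 3
3 - 5 = -2
floor(-2) = -2

-2


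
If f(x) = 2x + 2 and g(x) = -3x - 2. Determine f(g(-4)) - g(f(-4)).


f(g(-4)) = 22
g(f(-4)) = 16
Difference = 6

6


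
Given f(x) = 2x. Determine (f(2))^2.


f(2) = 4
(4)^2 = 16

16


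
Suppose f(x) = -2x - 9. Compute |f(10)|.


f(10) = -29
|-29| = 29

29


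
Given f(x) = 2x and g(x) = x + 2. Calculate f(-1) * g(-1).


f(-1) = -2
g(-1) = 1
Product = -2

-2


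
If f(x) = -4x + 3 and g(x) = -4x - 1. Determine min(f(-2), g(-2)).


f(-2) = 11
g(-2) = 7
min = 7

7


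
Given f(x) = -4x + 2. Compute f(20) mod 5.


f(20) = -78
-78 mod 5 = 2

2


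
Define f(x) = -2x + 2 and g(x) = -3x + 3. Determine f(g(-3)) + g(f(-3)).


f(g(-3)) = -22
g(f(-3)) = -21
Sum = -43

-43


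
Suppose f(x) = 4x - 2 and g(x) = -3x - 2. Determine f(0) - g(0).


f(0) = -2
g(0) = -2
Difference = 0

0


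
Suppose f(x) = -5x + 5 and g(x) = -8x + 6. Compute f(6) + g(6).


f(6) = -25
g(6) = -42
Sum = -67

-67


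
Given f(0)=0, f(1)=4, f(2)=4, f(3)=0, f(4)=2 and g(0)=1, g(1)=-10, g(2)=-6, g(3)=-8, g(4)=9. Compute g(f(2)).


f(2) = 4
g(4) = 9

9


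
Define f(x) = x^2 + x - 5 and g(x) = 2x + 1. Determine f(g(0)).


g(0) = 1
f(1) = 1*(1)^2 + 1*(1) - 5 = -3

-3


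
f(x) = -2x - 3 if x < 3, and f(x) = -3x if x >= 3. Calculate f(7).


-21


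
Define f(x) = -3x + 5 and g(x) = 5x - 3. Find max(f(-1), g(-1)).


f(-1) = 8
g(-1) = -8
max = 8

8


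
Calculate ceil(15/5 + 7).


15/5 = 3
3 + 7 = 10
ceil(10) = 10

10


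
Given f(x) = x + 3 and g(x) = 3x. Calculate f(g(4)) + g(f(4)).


f(g(4)) = 15
g(f(4)) = 21
Sum = 36

36


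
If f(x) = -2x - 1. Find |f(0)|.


f(0) = -1
|-1| = 1

1


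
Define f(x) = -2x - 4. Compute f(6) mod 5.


f(6) = -16
-16 mod 5 = 4

4


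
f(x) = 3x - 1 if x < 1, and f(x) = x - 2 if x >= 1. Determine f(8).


8 satisfies x >= 1
f(8) = 6

6


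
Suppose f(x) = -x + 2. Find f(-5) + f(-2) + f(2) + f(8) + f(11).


f(-5) = 7
f(-2) = 4
f(2) = 0
f(8) = -6
f(11) = -9
Sum = -4

-4


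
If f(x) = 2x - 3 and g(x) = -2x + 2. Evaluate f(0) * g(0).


f(0) = -3
g(0) = 2
Product = -6

-6


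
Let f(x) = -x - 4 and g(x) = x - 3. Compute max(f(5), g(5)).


f(5) = -9
g(5) = 2
max = 2

2


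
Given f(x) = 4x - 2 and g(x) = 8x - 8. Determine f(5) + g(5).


f(5) = 18
g(5) = 32
Sum = 50

50


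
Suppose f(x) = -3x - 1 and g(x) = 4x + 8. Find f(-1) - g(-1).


f(-1) = 2
g(-1) = 4
Difference = -2

-2


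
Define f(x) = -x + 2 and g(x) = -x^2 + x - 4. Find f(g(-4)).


g(-4) = -24
f(-24) = 26

26


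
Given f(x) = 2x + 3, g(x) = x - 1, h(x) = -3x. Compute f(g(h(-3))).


19


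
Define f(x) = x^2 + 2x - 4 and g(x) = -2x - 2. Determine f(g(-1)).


g(-1) = 0
f(0) = 1*(0)^2 + 2*(0) - 4 = -4

-4


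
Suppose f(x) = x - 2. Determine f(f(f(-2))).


f(-2) = -4
f(-4) = -6
f(-6) = -8

-8


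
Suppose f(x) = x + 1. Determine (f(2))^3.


f(2) = 3
(3)^3 = 27

27


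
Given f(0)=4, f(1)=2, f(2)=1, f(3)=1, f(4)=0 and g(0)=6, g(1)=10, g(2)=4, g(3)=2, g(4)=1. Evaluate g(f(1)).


f(1) = 2
g(2) = 4

4


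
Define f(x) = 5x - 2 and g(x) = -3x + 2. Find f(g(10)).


g(10) = -28
f(-28) = -142

-142


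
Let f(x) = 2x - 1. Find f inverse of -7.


Solve 2x - 1 = -7
x = (-7 + 1) / 2 = -3

-3


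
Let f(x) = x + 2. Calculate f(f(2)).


f(2) = 4
f(4) = 6

6


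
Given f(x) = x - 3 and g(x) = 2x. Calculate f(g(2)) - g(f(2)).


f(g(2)) = 1
g(f(2)) = -2
Difference = 3

3


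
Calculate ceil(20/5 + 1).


20/5 = 4
4 + 1 = 5
ceil(5) = 5

5


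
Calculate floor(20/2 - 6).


20/2 = 10
10 - 6 = 4
floor(4) = 4

4


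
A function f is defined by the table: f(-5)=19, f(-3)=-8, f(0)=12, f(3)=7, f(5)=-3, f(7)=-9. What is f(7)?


Reading from the table at x = 7

-9


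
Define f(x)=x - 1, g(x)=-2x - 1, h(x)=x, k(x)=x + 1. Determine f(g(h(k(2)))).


k(2) = 3
h(3) = 3
g(3) = -7
f(-7) = -8

-8


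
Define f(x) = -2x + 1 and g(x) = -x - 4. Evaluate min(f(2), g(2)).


-6


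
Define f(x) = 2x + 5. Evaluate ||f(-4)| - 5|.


f(-4) = -3
|-3| = 3
|3 - 5| = 2

2


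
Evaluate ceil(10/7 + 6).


10/7 = 1.4286
1.4286 + 6 = 7.4286
ceil(7.4286) = 8

8


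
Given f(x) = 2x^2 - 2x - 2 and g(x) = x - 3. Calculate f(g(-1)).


38


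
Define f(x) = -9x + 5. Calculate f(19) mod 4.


f(19) = -166
-166 mod 4 = 2

2


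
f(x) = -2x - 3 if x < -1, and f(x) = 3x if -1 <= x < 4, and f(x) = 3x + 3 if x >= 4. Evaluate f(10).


33


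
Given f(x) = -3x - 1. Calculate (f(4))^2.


f(4) = -13
(-13)^2 = 169

169


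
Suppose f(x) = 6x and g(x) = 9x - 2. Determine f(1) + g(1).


13


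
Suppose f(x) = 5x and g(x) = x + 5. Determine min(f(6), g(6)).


f(6) = 30
g(6) = 11
min = 11

11


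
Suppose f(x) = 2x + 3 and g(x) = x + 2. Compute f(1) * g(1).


f(1) = 5
g(1) = 3
Product = 15

15


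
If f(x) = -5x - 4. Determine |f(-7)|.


f(-7) = 31
|31| = 31

31


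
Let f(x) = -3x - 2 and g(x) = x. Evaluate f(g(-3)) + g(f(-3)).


14


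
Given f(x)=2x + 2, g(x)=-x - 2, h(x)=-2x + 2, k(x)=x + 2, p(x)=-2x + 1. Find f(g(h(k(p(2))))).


p(2) = -3
k(-3) = -1
h(-1) = 4
g(4) = -6
f(-6) = -10

-10


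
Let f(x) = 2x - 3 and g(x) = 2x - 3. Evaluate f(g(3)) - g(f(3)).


f(g(3)) = 3
g(f(3)) = 3
Difference = 0

0


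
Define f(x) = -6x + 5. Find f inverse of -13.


Solve -6x + 5 = -13
x = (-13 - 5) / (-6) = 3

3


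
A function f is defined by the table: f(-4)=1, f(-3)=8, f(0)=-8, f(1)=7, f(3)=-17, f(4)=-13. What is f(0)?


-8


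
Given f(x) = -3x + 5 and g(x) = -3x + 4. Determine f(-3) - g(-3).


f(-3) = 14
g(-3) = 13
Difference = 1

1


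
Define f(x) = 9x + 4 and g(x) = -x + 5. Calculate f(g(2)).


g(2) = 3
f(3) = 31

31


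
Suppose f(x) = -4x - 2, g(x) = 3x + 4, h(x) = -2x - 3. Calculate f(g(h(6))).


h(6) = -15
g(-15) = -41
f(-41) = 162

162


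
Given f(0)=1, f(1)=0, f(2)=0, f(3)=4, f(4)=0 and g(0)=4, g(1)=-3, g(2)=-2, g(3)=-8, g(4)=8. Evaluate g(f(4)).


f(4) = 0
g(0) = 4

4


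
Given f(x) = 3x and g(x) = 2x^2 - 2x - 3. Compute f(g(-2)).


g(-2) = 9
f(9) = 27

27


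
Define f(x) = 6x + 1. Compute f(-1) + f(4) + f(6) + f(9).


112


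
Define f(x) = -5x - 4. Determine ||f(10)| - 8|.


f(10) = -54
|-54| = 54
|54 - 8| = 46

46


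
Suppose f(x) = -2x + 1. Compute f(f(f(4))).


f(4) = -7
f(-7) = 15
f(15) = -29

-29


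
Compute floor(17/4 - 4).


0


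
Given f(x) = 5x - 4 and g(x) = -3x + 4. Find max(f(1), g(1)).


f(1) = 1
g(1) = 1
max = 1

1


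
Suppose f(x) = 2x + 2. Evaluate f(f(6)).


f(6) = 14
f(14) = 30

30


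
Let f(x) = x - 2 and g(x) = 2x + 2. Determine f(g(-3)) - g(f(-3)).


2


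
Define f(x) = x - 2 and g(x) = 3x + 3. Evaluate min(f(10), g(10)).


f(10) = 8
g(10) = 33
min = 8

8


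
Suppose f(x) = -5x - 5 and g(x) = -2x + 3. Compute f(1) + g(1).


f(1) = -10
g(1) = 1
Sum = -9

-9


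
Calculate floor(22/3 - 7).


22/3 = 7.3333
7.3333 - 7 = 0.3333
floor(0.3333) = 0

0


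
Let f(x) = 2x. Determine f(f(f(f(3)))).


f(3) = 6
f(6) = 12
f(12) = 24
f(24) = 48

48


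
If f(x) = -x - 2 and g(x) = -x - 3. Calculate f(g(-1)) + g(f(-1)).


f(g(-1)) = 0
g(f(-1)) = -2
Sum = -2

-2


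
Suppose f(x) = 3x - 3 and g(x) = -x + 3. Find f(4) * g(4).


f(4) = 9
g(4) = -1
Product = -9

-9


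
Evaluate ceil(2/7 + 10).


11


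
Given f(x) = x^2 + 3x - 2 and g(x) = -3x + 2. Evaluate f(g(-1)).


g(-1) = 5
f(5) = 1*(5)^2 + 3*(5) - 2 = 38

38


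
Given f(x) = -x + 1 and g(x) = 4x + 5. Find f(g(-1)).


g(-1) = 1
f(1) = 0

0


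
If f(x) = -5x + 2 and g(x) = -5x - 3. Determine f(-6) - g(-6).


f(-6) = 32
g(-6) = 27
Difference = 5

5


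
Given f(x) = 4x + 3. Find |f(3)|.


f(3) = 15
|15| = 15

15


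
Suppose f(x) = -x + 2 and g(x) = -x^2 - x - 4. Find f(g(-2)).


8


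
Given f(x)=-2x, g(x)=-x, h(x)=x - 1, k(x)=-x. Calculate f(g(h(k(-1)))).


k(-1) = 1
h(1) = 0
g(0) = 0
f(0) = 0

0


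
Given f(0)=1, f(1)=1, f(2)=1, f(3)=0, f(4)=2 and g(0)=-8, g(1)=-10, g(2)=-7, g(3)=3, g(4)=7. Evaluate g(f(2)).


f(2) = 1
g(1) = -10

-10


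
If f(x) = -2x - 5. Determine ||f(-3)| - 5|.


f(-3) = 1
|1| = 1
|1 - 5| = 4

4


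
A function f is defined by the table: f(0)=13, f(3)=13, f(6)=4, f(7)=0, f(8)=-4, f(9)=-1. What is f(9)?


-1


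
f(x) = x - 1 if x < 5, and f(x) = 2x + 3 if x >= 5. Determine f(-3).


-3 satisfies x < 5
f(-3) = -4

-4


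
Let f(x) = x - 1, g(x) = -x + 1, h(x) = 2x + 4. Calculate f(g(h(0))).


h(0) = 4
g(4) = -3
f(-3) = -4

-4


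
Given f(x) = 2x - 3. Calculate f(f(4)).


f(4) = 5
f(5) = 7

7


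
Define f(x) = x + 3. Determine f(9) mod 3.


0


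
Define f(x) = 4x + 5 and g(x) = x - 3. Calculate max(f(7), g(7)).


f(7) = 33
g(7) = 4
max = 33

33


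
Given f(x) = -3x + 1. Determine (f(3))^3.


f(3) = -8
(-8)^3 = -512

-512


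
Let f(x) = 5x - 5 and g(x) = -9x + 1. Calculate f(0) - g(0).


f(0) = -5
g(0) = 1
Difference = -6

-6


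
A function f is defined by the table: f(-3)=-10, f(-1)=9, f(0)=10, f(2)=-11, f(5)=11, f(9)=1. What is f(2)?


Reading from the table at x = 2

-11


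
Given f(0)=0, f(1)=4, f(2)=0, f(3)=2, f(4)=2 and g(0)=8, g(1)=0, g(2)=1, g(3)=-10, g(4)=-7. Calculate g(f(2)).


f(2) = 0
g(0) = 8

8


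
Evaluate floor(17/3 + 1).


6


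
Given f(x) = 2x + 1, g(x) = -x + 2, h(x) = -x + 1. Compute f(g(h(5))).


h(5) = -4
g(-4) = 6
f(6) = 13

13


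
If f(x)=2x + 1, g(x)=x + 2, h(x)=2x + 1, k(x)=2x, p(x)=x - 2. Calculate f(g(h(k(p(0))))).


p(0) = -2
k(-2) = -4
h(-4) = -7
g(-7) = -5
f(-5) = -9

-9


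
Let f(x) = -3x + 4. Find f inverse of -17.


Solve -3x + 4 = -17
x = (-17 - 4) / (-3) = 7

7


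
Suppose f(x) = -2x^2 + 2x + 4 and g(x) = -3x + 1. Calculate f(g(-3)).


g(-3) = 10
f(10) = (-2)*(10)^2 + 2*(10) + 4 = -176

-176
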